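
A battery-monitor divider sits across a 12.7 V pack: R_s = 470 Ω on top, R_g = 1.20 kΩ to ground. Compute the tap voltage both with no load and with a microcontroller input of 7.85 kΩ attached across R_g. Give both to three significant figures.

Open-circuit: V = 12.7 × 1200/(470 + 1200) = 9.13 V.
With the load, R_g becomes R_g‖R_L = 1041 Ω, so V = 12.7 × 1041/1511 = 8.75 V.

Unloaded: 9.13 V; loaded: 8.75 V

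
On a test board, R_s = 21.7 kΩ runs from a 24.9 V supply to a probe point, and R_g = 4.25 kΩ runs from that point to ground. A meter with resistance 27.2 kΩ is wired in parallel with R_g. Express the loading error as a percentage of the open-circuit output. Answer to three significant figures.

The divider's output (Thévenin) resistance is R_s‖R_g = 3.554 kΩ.
Fractional drop under load = R_th/(R_th + R_L) = 3.554 / (3.554 + 27.2) = 0.1156.
So the output falls by 11.6 %.

11.6 %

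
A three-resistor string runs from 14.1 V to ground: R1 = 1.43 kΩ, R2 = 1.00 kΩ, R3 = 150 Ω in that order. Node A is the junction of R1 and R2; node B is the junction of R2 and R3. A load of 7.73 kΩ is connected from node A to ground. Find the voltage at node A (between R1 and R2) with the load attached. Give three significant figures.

V ≈ 5.81 V

Below node A the series string R2+R3 = 1150 Ω sits in parallel with the 7730 Ω load: 1001 Ω.
V_A = 14.1 × 1001/(1430 + 1001) = 5.81 V.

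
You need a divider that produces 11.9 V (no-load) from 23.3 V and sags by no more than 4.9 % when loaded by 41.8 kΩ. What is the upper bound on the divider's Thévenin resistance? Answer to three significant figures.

R_th ≤ 2.15 kΩ

Loading drop = R_th/(R_th + R_L) ≤ 0.0490, so R_th ≤ R_L · ε/(1−ε) = 41.8 kΩ × 0.0490/0.9510 = 2.15 kΩ.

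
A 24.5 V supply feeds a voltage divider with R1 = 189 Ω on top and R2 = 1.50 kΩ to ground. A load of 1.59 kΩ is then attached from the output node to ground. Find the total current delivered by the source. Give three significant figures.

R2‖R_L = 771.8 Ω, so the source sees R1 + R2‖R_L = 960.8 Ω.
I = 24.5 V / 960.8 Ω = 25.5 mA.

I ≈ 25.5 mA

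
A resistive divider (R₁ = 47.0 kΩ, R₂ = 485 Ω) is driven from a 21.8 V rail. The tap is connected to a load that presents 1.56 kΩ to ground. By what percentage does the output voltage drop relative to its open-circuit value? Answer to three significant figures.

The divider's output (Thévenin) resistance is R₁‖R₂ = 480.0 Ω.
Fractional drop under load = R_th/(R_th + R_L) = 480.0 / (480.0 + 1560) = 0.2353.
So the output falls by 23.5 %.

23.5 %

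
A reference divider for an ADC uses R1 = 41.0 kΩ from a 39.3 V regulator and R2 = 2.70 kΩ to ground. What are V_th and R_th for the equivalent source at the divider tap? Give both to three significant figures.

V_th = 2.43 V, R_th = 2.53 kΩ

V_th is the open-circuit tap voltage: 39.3 × 2.70/(41.0 + 2.70) = 2.43 V.
With the supply zeroed, R1 and R2 appear in parallel from the tap: R_th = R1‖R2 = (41.0 × 2.70)/43.70 = 2.53 kΩ.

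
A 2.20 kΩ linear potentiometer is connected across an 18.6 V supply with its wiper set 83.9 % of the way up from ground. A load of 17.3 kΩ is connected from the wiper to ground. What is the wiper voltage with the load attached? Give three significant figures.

V ≈ 15.3 V

The wiper splits the pot into (1−α)R = 354.2 Ω above and αR = 1846 Ω below.
Lower section ‖ load = 1668 Ω.
V_wiper = 18.6 × 1668/(354.2 + 1668) = 15.3 V.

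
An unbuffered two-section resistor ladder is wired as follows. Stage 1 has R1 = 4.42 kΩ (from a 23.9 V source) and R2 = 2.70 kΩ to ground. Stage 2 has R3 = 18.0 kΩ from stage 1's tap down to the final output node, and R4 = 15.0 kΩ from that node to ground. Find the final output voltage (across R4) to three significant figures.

V_out ≈ 3.92 V

Stage 2 presents R3+R4 = 33.00 kΩ as a load on stage 1's tap.
Stage 1's lower leg becomes R2‖(R3+R4) = 2.496 kΩ, so V_mid = 23.9 × 2.496/6.916 = 8.625 V.
Stage 2 is itself unloaded: V_out = V_mid × R4/(R3+R4) = 8.625 × 15.0/33.00 = 3.92 V.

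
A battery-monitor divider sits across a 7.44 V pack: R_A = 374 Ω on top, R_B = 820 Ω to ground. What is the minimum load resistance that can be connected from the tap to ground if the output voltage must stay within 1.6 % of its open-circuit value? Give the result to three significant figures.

R_L(min) ≈ 15.8 kΩ

Output resistance R_th = R_A‖R_B = (374 × 820)/1194 = 256.9 Ω.
The fractional drop is R_th/(R_th + R_L); requiring this ≤ 0.0160 gives R_L ≥ R_th(1/0.0160 − 1) = 256.9 × 61.50 = 15.8 kΩ.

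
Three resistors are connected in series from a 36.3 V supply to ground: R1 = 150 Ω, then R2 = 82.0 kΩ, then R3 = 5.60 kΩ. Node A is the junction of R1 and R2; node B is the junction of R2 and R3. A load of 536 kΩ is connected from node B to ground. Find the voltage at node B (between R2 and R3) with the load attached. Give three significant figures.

V ≈ 2.29 V

At node B, R3 is in parallel with the load: R3‖R_L = 5542 Ω.
Below node A the resistance is R2 + (R3‖R_L) = 87540 Ω, so V_A = 36.3 × 87540/87690 = 36.24 V.
Then V_B = V_A × (R3‖R_L)/(R2 + R3‖R_L) = 36.24 × 5542/87540 = 2.29 V.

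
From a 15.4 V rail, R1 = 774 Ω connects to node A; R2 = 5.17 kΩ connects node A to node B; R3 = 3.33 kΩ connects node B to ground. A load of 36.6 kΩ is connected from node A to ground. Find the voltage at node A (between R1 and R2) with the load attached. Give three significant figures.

V ≈ 13.8 V

Below node A the series string R2+R3 = 8500 Ω sits in parallel with the 36600 Ω load: 6898 Ω.
V_A = 15.4 × 6898/(774 + 6898) = 13.8 V.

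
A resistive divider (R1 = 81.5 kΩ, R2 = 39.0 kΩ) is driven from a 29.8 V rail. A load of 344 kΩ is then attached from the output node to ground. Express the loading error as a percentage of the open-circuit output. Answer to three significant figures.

7.12 %

The divider's output (Thévenin) resistance is R1‖R2 = 26.38 kΩ.
Fractional drop under load = R_th/(R_th + R_L) = 26.38 / (26.38 + 344) = 0.07122.
So the output falls by 7.12 %.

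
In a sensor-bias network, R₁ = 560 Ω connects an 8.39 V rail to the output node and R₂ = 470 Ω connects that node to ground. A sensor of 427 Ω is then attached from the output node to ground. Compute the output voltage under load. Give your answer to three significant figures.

The load sits in parallel with R₂: R₂‖R_L = (470 × 427) / (470 + 427) = 223.7 Ω.
V_out = 8.39 × 223.7 / (560 + 223.7) = 8.39 × 223.7/783.7 = 2.40 V.

V_out ≈ 2.40 V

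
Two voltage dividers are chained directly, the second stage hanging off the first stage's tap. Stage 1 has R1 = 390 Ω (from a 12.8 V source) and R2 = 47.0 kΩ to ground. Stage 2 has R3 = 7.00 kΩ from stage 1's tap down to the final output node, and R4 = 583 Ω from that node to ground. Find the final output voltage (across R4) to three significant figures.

V_out ≈ 0.929 V

Stage 2 presents R3+R4 = 7583 Ω as a load on stage 1's tap.
Stage 1's lower leg becomes R2‖(R3+R4) = 6530 Ω, so V_mid = 12.8 × 6530/6920 = 12.08 V.
Stage 2 is itself unloaded: V_out = V_mid × R4/(R3+R4) = 12.08 × 583/7583 = 0.929 V.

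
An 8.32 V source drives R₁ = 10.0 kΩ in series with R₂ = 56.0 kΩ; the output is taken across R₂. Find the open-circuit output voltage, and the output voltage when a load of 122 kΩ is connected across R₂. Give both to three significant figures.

Unloaded: 7.06 V; loaded: 6.60 V

Open-circuit: V = 8.32 × 56.0/(10.0 + 56.0) = 7.06 V.
With the load, R₂ becomes R₂‖R_L = 38.38 kΩ, so V = 8.32 × 38.38/48.38 = 6.60 V.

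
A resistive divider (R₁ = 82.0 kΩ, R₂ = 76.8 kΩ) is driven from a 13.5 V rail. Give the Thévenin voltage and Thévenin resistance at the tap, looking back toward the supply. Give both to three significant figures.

V_th = 6.53 V, R_th = 39.7 kΩ

V_th is the open-circuit tap voltage: 13.5 × 76.8/(82.0 + 76.8) = 6.53 V.
With the supply zeroed, R₁ and R₂ appear in parallel from the tap: R_th = R₁‖R₂ = (82.0 × 76.8)/158.8 = 39.7 kΩ.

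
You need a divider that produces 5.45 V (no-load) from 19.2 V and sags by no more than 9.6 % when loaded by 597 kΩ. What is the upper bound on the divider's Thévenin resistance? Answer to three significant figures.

R_th ≤ 63.4 kΩ

Loading drop = R_th/(R_th + R_L) ≤ 0.0960, so R_th ≤ R_L · ε/(1−ε) = 597 kΩ × 0.0960/0.9040 = 63.4 kΩ.
(Any R1, R2 with R2/(R1+R2) = 0.284 and R1‖R2 ≤ 63.4 kΩ will meet the spec.)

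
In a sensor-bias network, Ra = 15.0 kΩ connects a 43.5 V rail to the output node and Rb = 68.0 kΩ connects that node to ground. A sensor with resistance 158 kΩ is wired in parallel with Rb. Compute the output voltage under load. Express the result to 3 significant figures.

The load sits in parallel with Rb: Rb‖R_L = (68.0 × 158) / (68.0 + 158) = 47.54 kΩ.
V_out = 43.5 × 47.54 / (15.0 + 47.54) = 43.5 × 47.54/62.54 = 33.1 V.
(Unloaded it would have been 35.6 V.)

V_out ≈ 33.1 V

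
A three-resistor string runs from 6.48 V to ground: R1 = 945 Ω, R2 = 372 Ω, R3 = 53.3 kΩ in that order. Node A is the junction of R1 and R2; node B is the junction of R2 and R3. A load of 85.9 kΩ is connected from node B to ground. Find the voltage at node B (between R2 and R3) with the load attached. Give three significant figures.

V ≈ 6.23 V

At node B, R3 is in parallel with the load: R3‖R_L = 32890 Ω.
Below node A the resistance is R2 + (R3‖R_L) = 33260 Ω, so V_A = 6.48 × 33260/34210 = 6.301 V.
Then V_B = V_A × (R3‖R_L)/(R2 + R3‖R_L) = 6.301 × 32890/33260 = 6.23 V.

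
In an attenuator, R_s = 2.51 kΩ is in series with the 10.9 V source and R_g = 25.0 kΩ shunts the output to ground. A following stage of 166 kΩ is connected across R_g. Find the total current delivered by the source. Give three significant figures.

R_g‖R_L = 21.73 kΩ, so the source sees R_s + R_g‖R_L = 24.24 kΩ.
I = 10.9 V / 24.24 kΩ = 0.450 mA.

I ≈ 0.450 mA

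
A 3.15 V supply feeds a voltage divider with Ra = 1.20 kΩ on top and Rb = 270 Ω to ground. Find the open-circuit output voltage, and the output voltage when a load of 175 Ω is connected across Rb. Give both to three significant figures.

Open-circuit: V = 3.15 × 270/(1200 + 270) = 0.579 V.
With the load, Rb becomes Rb‖R_L = 106.2 Ω, so V = 3.15 × 106.2/1306 = 0.256 V.

Unloaded: 0.579 V; loaded: 0.256 V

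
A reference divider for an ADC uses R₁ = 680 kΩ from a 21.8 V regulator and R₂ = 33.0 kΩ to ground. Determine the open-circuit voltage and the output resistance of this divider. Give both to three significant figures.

V_th = 1.01 V, R_th = 31.5 kΩ

V_th is the open-circuit tap voltage: 21.8 × 33.0/(680 + 33.0) = 1.01 V.
With the supply zeroed, R₁ and R₂ appear in parallel from the tap: R_th = R₁‖R₂ = (680 × 33.0)/713.0 = 31.5 kΩ.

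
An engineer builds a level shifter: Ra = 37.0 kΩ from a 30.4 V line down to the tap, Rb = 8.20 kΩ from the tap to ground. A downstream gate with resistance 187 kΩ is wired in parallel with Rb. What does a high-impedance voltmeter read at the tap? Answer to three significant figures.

The load sits in parallel with Rb: Rb‖R_L = (8.20 × 187) / (8.20 + 187) = 7.856 kΩ.
V_out = 30.4 × 7.856 / (37.0 + 7.856) = 30.4 × 7.856/44.86 = 5.32 V.

V_out ≈ 5.32 V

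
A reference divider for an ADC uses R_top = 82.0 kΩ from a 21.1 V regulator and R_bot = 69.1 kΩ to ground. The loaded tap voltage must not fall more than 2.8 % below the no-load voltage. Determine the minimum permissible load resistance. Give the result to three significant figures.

Output resistance R_th = R_top‖R_bot = (82.0 × 69.1)/151.1 = 37.50 kΩ.
The fractional drop is R_th/(R_th + R_L); requiring this ≤ 0.0280 gives R_L ≥ R_th(1/0.0280 − 1) = 37.50 × 34.71 = 1.30 MΩ.

R_L(min) ≈ 1.30 MΩ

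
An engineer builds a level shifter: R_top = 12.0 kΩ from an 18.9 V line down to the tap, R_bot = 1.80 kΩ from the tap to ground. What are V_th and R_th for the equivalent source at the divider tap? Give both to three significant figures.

V_th is the open-circuit tap voltage: 18.9 × 1.80/(12.0 + 1.80) = 2.47 V.
With the supply zeroed, R_top and R_bot appear in parallel from the tap: R_th = R_top‖R_bot = (12.0 × 1.80)/13.80 = 1.57 kΩ.

V_th = 2.47 V, R_th = 1.57 kΩ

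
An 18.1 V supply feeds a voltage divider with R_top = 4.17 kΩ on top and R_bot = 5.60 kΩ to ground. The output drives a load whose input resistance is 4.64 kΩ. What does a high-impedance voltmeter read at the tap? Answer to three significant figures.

V_out ≈ 6.85 V

The load sits in parallel with R_bot: R_bot‖R_L = (5.60 × 4.64) / (5.60 + 4.64) = 2.538 kΩ.
V_out = 18.1 × 2.538 / (4.17 + 2.538) = 18.1 × 2.538/6.707 = 6.85 V.
(Unloaded it would have been 10.4 V.)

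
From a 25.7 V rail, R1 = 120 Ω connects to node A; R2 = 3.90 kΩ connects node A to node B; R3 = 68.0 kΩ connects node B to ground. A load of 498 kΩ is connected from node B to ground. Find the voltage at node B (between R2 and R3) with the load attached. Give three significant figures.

V ≈ 24.1 V

At node B, R3 is in parallel with the load: R3‖R_L = 59830 Ω.
Below node A the resistance is R2 + (R3‖R_L) = 63730 Ω, so V_A = 25.7 × 63730/63850 = 25.65 V.
Then V_B = V_A × (R3‖R_L)/(R2 + R3‖R_L) = 25.65 × 59830/63730 = 24.1 V.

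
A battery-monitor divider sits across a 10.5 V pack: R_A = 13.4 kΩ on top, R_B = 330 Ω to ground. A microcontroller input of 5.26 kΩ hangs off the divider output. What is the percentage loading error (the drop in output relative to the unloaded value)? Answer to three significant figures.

The divider's output (Thévenin) resistance is R_A‖R_B = 322.1 Ω.
Fractional drop under load = R_th/(R_th + R_L) = 322.1 / (322.1 + 5260) = 0.05770.
So the output falls by 5.77 %.

5.77 %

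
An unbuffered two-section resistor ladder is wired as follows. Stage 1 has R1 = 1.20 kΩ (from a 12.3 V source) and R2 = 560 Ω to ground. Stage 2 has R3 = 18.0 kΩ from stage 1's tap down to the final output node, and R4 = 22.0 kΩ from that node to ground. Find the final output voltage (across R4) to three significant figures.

V_out ≈ 2.13 V

Stage 2 presents R3+R4 = 40000 Ω as a load on stage 1's tap.
Stage 1's lower leg becomes R2‖(R3+R4) = 552.3 Ω, so V_mid = 12.3 × 552.3/1752 = 3.877 V.
Stage 2 is itself unloaded: V_out = V_mid × R4/(R3+R4) = 3.877 × 22000/40000 = 2.13 V.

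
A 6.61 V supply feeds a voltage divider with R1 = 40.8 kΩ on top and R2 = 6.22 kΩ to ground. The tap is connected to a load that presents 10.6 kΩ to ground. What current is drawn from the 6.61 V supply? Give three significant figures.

I ≈ 0.148 mA

R2‖R_L = 3.920 kΩ, so the source sees R1 + R2‖R_L = 44.72 kΩ.
I = 6.61 V / 44.72 kΩ = 0.148 mA.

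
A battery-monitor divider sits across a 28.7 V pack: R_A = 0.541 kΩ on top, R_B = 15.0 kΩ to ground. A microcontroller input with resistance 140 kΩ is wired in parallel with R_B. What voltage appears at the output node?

V_out ≈ 27.6 V

The load sits in parallel with R_B: R_B‖R_L = (15000 × 140000) / (15000 + 140000) = 13550 Ω.
V_out = 28.7 × 13550 / (541 + 13550) = 28.7 × 13550/14090 = 27.6 V.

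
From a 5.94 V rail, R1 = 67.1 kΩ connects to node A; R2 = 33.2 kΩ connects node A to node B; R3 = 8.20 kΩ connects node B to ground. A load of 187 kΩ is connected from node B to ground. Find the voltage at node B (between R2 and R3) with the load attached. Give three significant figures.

At node B, R3 is in parallel with the load: R3‖R_L = 7.856 kΩ.
Below node A the resistance is R2 + (R3‖R_L) = 41.06 kΩ, so V_A = 5.94 × 41.06/108.2 = 2.255 V.
Then V_B = V_A × (R3‖R_L)/(R2 + R3‖R_L) = 2.255 × 7.856/41.06 = 0.431 V.

V ≈ 0.431 V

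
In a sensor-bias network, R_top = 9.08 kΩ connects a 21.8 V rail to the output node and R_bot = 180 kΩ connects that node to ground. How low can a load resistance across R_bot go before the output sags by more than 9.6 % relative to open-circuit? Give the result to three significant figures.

R_L(min) ≈ 81.4 kΩ

Output resistance R_th = R_top‖R_bot = (9.08 × 180)/189.1 = 8.644 kΩ.
The fractional drop is R_th/(R_th + R_L); requiring this ≤ 0.0960 gives R_L ≥ R_th(1/0.0960 − 1) = 8.644 × 9.417 = 81.4 kΩ.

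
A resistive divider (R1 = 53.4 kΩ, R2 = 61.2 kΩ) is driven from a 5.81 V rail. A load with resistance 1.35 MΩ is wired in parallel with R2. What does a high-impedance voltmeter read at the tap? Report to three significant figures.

The load sits in parallel with R2: R2‖R_L = (61.2 × 1350) / (61.2 + 1350) = 58.55 kΩ.
V_out = 5.81 × 58.55 / (53.4 + 58.55) = 5.81 × 58.55/111.9 = 3.04 V.

V_out ≈ 3.04 V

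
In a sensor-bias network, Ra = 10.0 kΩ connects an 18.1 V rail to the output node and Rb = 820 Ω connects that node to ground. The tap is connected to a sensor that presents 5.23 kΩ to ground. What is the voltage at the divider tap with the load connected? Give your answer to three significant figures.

V_out ≈ 1.20 V

The load sits in parallel with Rb: Rb‖R_L = (820 × 5230) / (820 + 5230) = 708.9 Ω.
V_out = 18.1 × 708.9 / (10000 + 708.9) = 18.1 × 708.9/10710 = 1.20 V.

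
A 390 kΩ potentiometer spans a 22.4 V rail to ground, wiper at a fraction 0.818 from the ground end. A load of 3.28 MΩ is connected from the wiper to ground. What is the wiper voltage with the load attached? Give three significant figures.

V ≈ 18.0 V

The wiper splits the pot into (1−α)R = 70.98 kΩ above and αR = 319.0 kΩ below.
Lower section ‖ load = 290.7 kΩ.
V_wiper = 22.4 × 290.7/(70.98 + 290.7) = 18.0 V.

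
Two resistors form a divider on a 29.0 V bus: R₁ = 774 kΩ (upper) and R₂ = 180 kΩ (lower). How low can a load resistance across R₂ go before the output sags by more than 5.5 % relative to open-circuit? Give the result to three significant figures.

Output resistance R_th = R₁‖R₂ = (774 × 180)/954.0 = 146.0 kΩ.
The fractional drop is R_th/(R_th + R_L); requiring this ≤ 0.0550 gives R_L ≥ R_th(1/0.0550 − 1) = 146.0 × 17.18 = 2.51 MΩ.

R_L(min) ≈ 2.51 MΩ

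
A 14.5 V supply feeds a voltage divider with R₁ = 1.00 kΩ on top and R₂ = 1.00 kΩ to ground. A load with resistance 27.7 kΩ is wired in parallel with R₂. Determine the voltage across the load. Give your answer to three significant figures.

V_out ≈ 7.12 V

The load sits in parallel with R₂: R₂‖R_L = (1.00 × 27.7) / (1.00 + 27.7) = 0.9652 kΩ.
V_out = 14.5 × 0.9652 / (1.00 + 0.9652) = 14.5 × 0.9652/1.965 = 7.12 V.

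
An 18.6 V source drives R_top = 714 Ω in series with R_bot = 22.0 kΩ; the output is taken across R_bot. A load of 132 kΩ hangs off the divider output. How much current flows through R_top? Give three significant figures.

I ≈ 0.950 mA

R_bot‖R_L = 18860 Ω, so the source sees R_top + R_bot‖R_L = 19570 Ω.
I = 18.6 V / 19570 Ω = 0.950 mA.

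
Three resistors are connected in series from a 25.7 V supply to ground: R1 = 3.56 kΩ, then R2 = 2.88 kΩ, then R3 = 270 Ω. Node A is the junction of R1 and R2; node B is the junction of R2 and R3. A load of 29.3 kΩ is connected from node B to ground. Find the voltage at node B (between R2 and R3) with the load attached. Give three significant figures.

V ≈ 1.03 V

At node B, R3 is in parallel with the load: R3‖R_L = 267.5 Ω.
Below node A the resistance is R2 + (R3‖R_L) = 3148 Ω, so V_A = 25.7 × 3148/6708 = 12.06 V.
Then V_B = V_A × (R3‖R_L)/(R2 + R3‖R_L) = 12.06 × 267.5/3148 = 1.03 V.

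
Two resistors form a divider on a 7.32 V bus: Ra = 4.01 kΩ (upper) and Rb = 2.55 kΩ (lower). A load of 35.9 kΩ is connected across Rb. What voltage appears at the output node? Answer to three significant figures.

The load sits in parallel with Rb: Rb‖R_L = (2.55 × 35.9) / (2.55 + 35.9) = 2.381 kΩ.
V_out = 7.32 × 2.381 / (4.01 + 2.381) = 7.32 × 2.381/6.391 = 2.73 V.

V_out ≈ 2.73 V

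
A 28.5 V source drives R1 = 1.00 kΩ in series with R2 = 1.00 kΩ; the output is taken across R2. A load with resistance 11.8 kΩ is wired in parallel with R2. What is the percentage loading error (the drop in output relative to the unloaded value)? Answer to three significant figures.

4.07 %

The divider's output (Thévenin) resistance is R1‖R2 = 0.5000 kΩ.
Fractional drop under load = R_th/(R_th + R_L) = 0.5000 / (0.5000 + 11.8) = 0.04065.
So the output falls by 4.07 %.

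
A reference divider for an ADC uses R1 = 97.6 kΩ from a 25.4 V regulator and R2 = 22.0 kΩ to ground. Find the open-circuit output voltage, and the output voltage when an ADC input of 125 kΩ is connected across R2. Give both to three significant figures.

Open-circuit: V = 25.4 × 22.0/(97.6 + 22.0) = 4.67 V.
With the load, R2 becomes R2‖R_L = 18.71 kΩ, so V = 25.4 × 18.71/116.3 = 4.09 V.

Unloaded: 4.67 V; loaded: 4.09 V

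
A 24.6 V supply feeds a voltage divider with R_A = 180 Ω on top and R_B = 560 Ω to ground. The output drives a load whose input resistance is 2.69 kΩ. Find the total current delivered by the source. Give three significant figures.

I ≈ 38.2 mA

R_B‖R_L = 463.5 Ω, so the source sees R_A + R_B‖R_L = 643.5 Ω.
I = 24.6 V / 643.5 Ω = 38.2 mA.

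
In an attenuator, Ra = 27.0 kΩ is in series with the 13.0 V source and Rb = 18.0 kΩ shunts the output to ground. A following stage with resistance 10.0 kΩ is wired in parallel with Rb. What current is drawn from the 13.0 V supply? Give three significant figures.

Rb‖R_L = 6.429 kΩ, so the source sees Ra + Rb‖R_L = 33.43 kΩ.
I = 13.0 V / 33.43 kΩ = 0.389 mA.

I ≈ 0.389 mA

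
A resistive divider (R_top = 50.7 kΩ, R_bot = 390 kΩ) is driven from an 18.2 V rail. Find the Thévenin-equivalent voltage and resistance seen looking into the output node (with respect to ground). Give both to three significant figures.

V_th is the open-circuit tap voltage: 18.2 × 390/(50.7 + 390) = 16.1 V.
With the supply zeroed, R_top and R_bot appear in parallel from the tap: R_th = R_top‖R_bot = (50.7 × 390)/440.7 = 44.9 kΩ.

V_th = 16.1 V, R_th = 44.9 kΩ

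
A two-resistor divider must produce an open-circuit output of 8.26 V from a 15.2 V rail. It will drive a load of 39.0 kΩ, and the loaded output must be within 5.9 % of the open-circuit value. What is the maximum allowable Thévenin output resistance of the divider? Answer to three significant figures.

Loading drop = R_th/(R_th + R_L) ≤ 0.0590, so R_th ≤ R_L · ε/(1−ε) = 39.0 kΩ × 0.0590/0.9410 = 2.45 kΩ.

R_th ≤ 2.45 kΩ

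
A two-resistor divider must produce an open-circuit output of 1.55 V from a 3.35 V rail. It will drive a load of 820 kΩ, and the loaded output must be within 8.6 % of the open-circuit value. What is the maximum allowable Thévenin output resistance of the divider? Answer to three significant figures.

R_th ≤ 77.2 kΩ

Loading drop = R_th/(R_th + R_L) ≤ 0.0860, so R_th ≤ R_L · ε/(1−ε) = 820 kΩ × 0.0860/0.9140 = 77.2 kΩ.
(Any R1, R2 with R2/(R1+R2) = 0.463 and R1‖R2 ≤ 77.2 kΩ will meet the spec.)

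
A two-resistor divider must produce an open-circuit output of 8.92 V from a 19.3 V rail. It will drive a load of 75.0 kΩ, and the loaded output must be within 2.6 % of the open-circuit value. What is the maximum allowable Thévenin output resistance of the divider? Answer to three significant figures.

Loading drop = R_th/(R_th + R_L) ≤ 0.0260, so R_th ≤ R_L · ε/(1−ε) = 75.0 kΩ × 0.0260/0.9740 = 2.00 kΩ.
(Any R1, R2 with R2/(R1+R2) = 0.462 and R1‖R2 ≤ 2.00 kΩ will meet the spec.)

R_th ≤ 2.00 kΩ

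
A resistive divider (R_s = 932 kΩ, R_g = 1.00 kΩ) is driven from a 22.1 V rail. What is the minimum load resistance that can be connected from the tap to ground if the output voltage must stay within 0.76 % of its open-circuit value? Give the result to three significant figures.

R_L(min) ≈ 130 kΩ

Output resistance R_th = R_s‖R_g = (932000 × 1000)/933000 = 998.9 Ω.
The fractional drop is R_th/(R_th + R_L); requiring this ≤ 0.00760 gives R_L ≥ R_th(1/0.00760 − 1) = 998.9 × 130.6 = 130 kΩ.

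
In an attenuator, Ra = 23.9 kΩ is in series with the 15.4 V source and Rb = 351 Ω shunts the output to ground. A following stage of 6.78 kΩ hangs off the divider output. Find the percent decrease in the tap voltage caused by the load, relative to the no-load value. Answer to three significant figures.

4.85 %

The divider's output (Thévenin) resistance is Ra‖Rb = 345.9 Ω.
Fractional drop under load = R_th/(R_th + R_L) = 345.9 / (345.9 + 6780) = 0.04854.
So the output falls by 4.85 %.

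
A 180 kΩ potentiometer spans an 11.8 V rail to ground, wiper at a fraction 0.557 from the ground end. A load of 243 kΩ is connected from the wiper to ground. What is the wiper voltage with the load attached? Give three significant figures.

The wiper splits the pot into (1−α)R = 79.74 kΩ above and αR = 100.3 kΩ below.
Lower section ‖ load = 70.98 kΩ.
V_wiper = 11.8 × 70.98/(79.74 + 70.98) = 5.56 V.

V ≈ 5.56 V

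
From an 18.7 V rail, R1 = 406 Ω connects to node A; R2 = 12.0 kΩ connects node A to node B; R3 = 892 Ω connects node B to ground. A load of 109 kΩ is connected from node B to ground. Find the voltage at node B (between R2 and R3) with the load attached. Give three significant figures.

V ≈ 1.24 V

At node B, R3 is in parallel with the load: R3‖R_L = 884.8 Ω.
Below node A the resistance is R2 + (R3‖R_L) = 12880 Ω, so V_A = 18.7 × 12880/13290 = 18.13 V.
Then V_B = V_A × (R3‖R_L)/(R2 + R3‖R_L) = 18.13 × 884.8/12880 = 1.24 V.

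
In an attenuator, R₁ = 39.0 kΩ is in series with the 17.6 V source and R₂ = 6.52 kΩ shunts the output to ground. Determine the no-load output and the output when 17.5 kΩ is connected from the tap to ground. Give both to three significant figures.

Unloaded: 2.52 V; loaded: 1.91 V

Open-circuit: V = 17.6 × 6.52/(39.0 + 6.52) = 2.52 V.
With the load, R₂ becomes R₂‖R_L = 4.750 kΩ, so V = 17.6 × 4.750/43.75 = 1.91 V.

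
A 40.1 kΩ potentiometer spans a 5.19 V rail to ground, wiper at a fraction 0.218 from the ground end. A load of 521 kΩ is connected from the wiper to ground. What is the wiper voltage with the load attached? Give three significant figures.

The wiper splits the pot into (1−α)R = 31.36 kΩ above and αR = 8.742 kΩ below.
Lower section ‖ load = 8.598 kΩ.
V_wiper = 5.19 × 8.598/(31.36 + 8.598) = 1.12 V.

V ≈ 1.12 V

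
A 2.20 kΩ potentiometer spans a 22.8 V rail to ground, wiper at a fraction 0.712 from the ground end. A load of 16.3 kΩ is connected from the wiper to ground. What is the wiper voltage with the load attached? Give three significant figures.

The wiper splits the pot into (1−α)R = 633.6 Ω above and αR = 1566 Ω below.
Lower section ‖ load = 1429 Ω.
V_wiper = 22.8 × 1429/(633.6 + 1429) = 15.8 V.

V ≈ 15.8 V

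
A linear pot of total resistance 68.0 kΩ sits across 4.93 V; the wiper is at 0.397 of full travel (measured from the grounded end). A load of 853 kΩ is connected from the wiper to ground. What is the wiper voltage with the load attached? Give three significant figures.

V ≈ 1.92 V

The wiper splits the pot into (1−α)R = 41.00 kΩ above and αR = 27.00 kΩ below.
Lower section ‖ load = 26.17 kΩ.
V_wiper = 4.93 × 26.17/(41.00 + 26.17) = 1.92 V.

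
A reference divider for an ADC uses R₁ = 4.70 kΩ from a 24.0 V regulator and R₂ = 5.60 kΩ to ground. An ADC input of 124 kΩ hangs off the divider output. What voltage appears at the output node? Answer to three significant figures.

V_out ≈ 12.8 V

The load sits in parallel with R₂: R₂‖R_L = (5.60 × 124) / (5.60 + 124) = 5.358 kΩ.
V_out = 24.0 × 5.358 / (4.70 + 5.358) = 24.0 × 5.358/10.06 = 12.8 V.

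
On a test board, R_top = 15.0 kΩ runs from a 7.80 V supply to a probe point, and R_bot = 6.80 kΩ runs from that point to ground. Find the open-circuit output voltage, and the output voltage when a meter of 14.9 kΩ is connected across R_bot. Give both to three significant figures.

Open-circuit: V = 7.80 × 6.80/(15.0 + 6.80) = 2.43 V.
With the load, R_bot becomes R_bot‖R_L = 4.669 kΩ, so V = 7.80 × 4.669/19.67 = 1.85 V.

Unloaded: 2.43 V; loaded: 1.85 V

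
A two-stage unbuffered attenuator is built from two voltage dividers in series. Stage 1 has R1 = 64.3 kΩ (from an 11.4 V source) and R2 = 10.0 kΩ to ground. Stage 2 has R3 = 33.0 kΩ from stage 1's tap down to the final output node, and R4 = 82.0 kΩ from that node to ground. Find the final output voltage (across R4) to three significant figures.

V_out ≈ 1.02 V

Stage 2 presents R3+R4 = 115.0 kΩ as a load on stage 1's tap.
Stage 1's lower leg becomes R2‖(R3+R4) = 9.200 kΩ, so V_mid = 11.4 × 9.200/73.50 = 1.427 V.
Stage 2 is itself unloaded: V_out = V_mid × R4/(R3+R4) = 1.427 × 82.0/115.0 = 1.02 V.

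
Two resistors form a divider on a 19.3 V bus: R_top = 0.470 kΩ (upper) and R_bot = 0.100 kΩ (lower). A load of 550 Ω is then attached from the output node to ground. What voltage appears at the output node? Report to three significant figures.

V_out ≈ 2.94 V

The load sits in parallel with R_bot: R_bot‖R_L = (100 × 550) / (100 + 550) = 84.62 Ω.
V_out = 19.3 × 84.62 / (470 + 84.62) = 19.3 × 84.62/554.6 = 2.94 V.
(Unloaded it would have been 3.39 V.)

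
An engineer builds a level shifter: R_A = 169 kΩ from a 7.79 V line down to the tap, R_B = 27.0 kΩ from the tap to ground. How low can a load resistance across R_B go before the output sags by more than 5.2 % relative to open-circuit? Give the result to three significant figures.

Output resistance R_th = R_A‖R_B = (169 × 27.0)/196.0 = 23.28 kΩ.
The fractional drop is R_th/(R_th + R_L); requiring this ≤ 0.0520 gives R_L ≥ R_th(1/0.0520 − 1) = 23.28 × 18.23 = 424 kΩ.

R_L(min) ≈ 424 kΩ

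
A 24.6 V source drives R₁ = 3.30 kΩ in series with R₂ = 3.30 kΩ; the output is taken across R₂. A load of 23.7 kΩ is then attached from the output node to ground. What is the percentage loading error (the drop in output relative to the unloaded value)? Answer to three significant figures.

The divider's output (Thévenin) resistance is R₁‖R₂ = 1.650 kΩ.
Fractional drop under load = R_th/(R_th + R_L) = 1.650 / (1.650 + 23.7) = 0.06509.
So the output falls by 6.51 %.

6.51 %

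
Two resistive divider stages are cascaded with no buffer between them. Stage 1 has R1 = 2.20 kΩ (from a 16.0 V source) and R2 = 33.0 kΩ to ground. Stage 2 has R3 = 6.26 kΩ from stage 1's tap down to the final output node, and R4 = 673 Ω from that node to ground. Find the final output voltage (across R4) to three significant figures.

V_out ≈ 1.12 V

Stage 2 presents R3+R4 = 6933 Ω as a load on stage 1's tap.
Stage 1's lower leg becomes R2‖(R3+R4) = 5729 Ω, so V_mid = 16.0 × 5729/7929 = 11.56 V.
Stage 2 is itself unloaded: V_out = V_mid × R4/(R3+R4) = 11.56 × 673/6933 = 1.12 V.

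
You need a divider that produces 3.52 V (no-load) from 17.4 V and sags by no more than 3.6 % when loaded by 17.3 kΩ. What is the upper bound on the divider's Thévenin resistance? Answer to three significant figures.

Loading drop = R_th/(R_th + R_L) ≤ 0.0360, so R_th ≤ R_L · ε/(1−ε) = 17.3 kΩ × 0.0360/0.9640 = 646 Ω.
(Any R1, R2 with R2/(R1+R2) = 0.202 and R1‖R2 ≤ 646 Ω will meet the spec.)

R_th ≤ 646 Ω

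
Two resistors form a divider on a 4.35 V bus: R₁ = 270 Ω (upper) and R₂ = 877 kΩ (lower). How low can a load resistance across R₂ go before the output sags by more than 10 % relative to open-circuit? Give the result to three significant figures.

R_L(min) ≈ 2.43 kΩ

Output resistance R_th = R₁‖R₂ = (270 × 877000)/877300 = 269.9 Ω.
The fractional drop is R_th/(R_th + R_L); requiring this ≤ 0.100 gives R_L ≥ R_th(1/0.100 − 1) = 269.9 × 9.000 = 2.43 kΩ.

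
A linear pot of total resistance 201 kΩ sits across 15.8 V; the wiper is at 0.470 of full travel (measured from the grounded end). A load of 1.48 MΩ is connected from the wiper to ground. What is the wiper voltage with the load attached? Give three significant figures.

V ≈ 7.18 V

The wiper splits the pot into (1−α)R = 106.5 kΩ above and αR = 94.47 kΩ below.
Lower section ‖ load = 88.80 kΩ.
V_wiper = 15.8 × 88.80/(106.5 + 88.80) = 7.18 V.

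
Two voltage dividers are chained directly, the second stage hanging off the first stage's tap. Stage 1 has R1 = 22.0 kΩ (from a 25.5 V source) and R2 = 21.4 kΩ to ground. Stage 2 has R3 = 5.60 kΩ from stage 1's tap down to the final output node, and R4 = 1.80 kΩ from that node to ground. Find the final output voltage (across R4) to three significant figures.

Stage 2 presents R3+R4 = 7.400 kΩ as a load on stage 1's tap.
Stage 1's lower leg becomes R2‖(R3+R4) = 5.499 kΩ, so V_mid = 25.5 × 5.499/27.50 = 5.099 V.
Stage 2 is itself unloaded: V_out = V_mid × R4/(R3+R4) = 5.099 × 1.80/7.400 = 1.24 V.

V_out ≈ 1.24 V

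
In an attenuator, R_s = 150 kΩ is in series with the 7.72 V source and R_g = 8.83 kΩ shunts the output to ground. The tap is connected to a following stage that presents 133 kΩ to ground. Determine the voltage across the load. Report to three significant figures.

V_out ≈ 0.404 V

The load sits in parallel with R_g: R_g‖R_L = (8.83 × 133) / (8.83 + 133) = 8.280 kΩ.
V_out = 7.72 × 8.280 / (150 + 8.280) = 7.72 × 8.280/158.3 = 0.404 V.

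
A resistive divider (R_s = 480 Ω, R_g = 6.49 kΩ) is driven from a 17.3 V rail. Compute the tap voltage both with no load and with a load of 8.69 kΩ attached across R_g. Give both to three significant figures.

Unloaded: 16.1 V; loaded: 15.3 V

Open-circuit: V = 17.3 × 6490/(480 + 6490) = 16.1 V.
With the load, R_g becomes R_g‖R_L = 3715 Ω, so V = 17.3 × 3715/4195 = 15.3 V.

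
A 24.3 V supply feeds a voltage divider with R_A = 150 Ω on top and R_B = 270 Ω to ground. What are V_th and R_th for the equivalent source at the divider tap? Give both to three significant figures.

V_th = 15.6 V, R_th = 96.4 Ω

V_th is the open-circuit tap voltage: 24.3 × 270/(150 + 270) = 15.6 V.
With the supply zeroed, R_A and R_B appear in parallel from the tap: R_th = R_A‖R_B = (150 × 270)/420.0 = 96.4 Ω.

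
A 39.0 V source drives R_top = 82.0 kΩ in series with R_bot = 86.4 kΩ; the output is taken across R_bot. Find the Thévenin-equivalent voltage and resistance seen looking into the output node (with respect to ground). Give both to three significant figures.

V_th is the open-circuit tap voltage: 39.0 × 86.4/(82.0 + 86.4) = 20.0 V.
With the supply zeroed, R_top and R_bot appear in parallel from the tap: R_th = R_top‖R_bot = (82.0 × 86.4)/168.4 = 42.1 kΩ.

V_th = 20.0 V, R_th = 42.1 kΩ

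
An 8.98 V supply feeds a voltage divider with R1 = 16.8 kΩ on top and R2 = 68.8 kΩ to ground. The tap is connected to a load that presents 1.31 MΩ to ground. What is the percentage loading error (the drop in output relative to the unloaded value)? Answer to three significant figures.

1.02 %

The divider's output (Thévenin) resistance is R1‖R2 = 13.50 kΩ.
Fractional drop under load = R_th/(R_th + R_L) = 13.50 / (13.50 + 1310) = 0.01020.
So the output falls by 1.02 %.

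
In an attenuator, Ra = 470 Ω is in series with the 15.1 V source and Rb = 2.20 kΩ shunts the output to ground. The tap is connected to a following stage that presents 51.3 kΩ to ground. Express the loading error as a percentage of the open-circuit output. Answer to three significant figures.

The divider's output (Thévenin) resistance is Ra‖Rb = 387.3 Ω.
Fractional drop under load = R_th/(R_th + R_L) = 387.3 / (387.3 + 51300) = 0.007492.
So the output falls by 0.749 %.

0.749 %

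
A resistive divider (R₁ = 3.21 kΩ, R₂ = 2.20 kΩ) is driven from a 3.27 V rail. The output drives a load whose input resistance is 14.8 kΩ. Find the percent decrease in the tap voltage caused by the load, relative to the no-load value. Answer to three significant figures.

The divider's output (Thévenin) resistance is R₁‖R₂ = 1.305 kΩ.
Fractional drop under load = R_th/(R_th + R_L) = 1.305 / (1.305 + 14.8) = 0.08105.
So the output falls by 8.11 %.

8.11 %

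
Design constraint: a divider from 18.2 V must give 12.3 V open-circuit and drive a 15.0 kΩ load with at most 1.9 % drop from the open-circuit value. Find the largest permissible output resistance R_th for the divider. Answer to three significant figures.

Loading drop = R_th/(R_th + R_L) ≤ 0.0190, so R_th ≤ R_L · ε/(1−ε) = 15.0 kΩ × 0.0190/0.9810 = 291 Ω.

R_th ≤ 291 Ω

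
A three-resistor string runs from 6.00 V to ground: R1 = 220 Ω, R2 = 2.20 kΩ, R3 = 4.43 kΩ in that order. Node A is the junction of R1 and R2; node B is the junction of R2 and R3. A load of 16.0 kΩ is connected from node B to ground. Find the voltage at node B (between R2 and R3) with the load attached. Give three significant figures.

V ≈ 3.53 V

At node B, R3 is in parallel with the load: R3‖R_L = 3469 Ω.
Below node A the resistance is R2 + (R3‖R_L) = 5669 Ω, so V_A = 6.00 × 5669/5889 = 5.776 V.
Then V_B = V_A × (R3‖R_L)/(R2 + R3‖R_L) = 5.776 × 3469/5669 = 3.53 V.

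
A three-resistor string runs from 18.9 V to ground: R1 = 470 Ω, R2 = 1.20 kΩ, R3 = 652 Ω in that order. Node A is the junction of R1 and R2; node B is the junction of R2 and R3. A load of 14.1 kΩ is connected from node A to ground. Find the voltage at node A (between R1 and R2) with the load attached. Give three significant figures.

Below node A the series string R2+R3 = 1852 Ω sits in parallel with the 14100 Ω load: 1637 Ω.
V_A = 18.9 × 1637/(470 + 1637) = 14.7 V.

V ≈ 14.7 V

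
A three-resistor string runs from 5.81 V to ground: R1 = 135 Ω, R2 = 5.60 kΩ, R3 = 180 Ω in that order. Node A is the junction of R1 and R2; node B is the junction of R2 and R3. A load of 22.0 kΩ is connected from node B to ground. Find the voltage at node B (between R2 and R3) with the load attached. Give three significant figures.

At node B, R3 is in parallel with the load: R3‖R_L = 178.5 Ω.
Below node A the resistance is R2 + (R3‖R_L) = 5779 Ω, so V_A = 5.81 × 5779/5914 = 5.677 V.
Then V_B = V_A × (R3‖R_L)/(R2 + R3‖R_L) = 5.677 × 178.5/5779 = 0.175 V.

V ≈ 0.175 V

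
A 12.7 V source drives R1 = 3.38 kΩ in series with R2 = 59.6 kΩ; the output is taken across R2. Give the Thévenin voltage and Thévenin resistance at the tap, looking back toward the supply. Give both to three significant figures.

V_th is the open-circuit tap voltage: 12.7 × 59.6/(3.38 + 59.6) = 12.0 V.
With the supply zeroed, R1 and R2 appear in parallel from the tap: R_th = R1‖R2 = (3.38 × 59.6)/62.98 = 3.20 kΩ.

V_th = 12.0 V, R_th = 3.20 kΩ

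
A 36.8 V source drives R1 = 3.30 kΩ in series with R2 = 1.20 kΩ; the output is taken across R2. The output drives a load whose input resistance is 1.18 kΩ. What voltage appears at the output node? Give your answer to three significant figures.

The load sits in parallel with R2: R2‖R_L = (1.20 × 1.18) / (1.20 + 1.18) = 0.5950 kΩ.
V_out = 36.8 × 0.5950 / (3.30 + 0.5950) = 36.8 × 0.5950/3.895 = 5.62 V.

V_out ≈ 5.62 V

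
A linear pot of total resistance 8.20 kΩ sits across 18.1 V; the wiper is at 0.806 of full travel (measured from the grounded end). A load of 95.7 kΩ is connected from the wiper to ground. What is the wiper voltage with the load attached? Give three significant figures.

The wiper splits the pot into (1−α)R = 1.591 kΩ above and αR = 6.609 kΩ below.
Lower section ‖ load = 6.182 kΩ.
V_wiper = 18.1 × 6.182/(1.591 + 6.182) = 14.4 V.

V ≈ 14.4 V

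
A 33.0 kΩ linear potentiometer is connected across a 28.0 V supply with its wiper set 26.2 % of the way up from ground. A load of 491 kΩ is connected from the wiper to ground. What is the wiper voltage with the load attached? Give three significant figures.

V ≈ 7.24 V

The wiper splits the pot into (1−α)R = 24.35 kΩ above and αR = 8.646 kΩ below.
Lower section ‖ load = 8.496 kΩ.
V_wiper = 28.0 × 8.496/(24.35 + 8.496) = 7.24 V.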